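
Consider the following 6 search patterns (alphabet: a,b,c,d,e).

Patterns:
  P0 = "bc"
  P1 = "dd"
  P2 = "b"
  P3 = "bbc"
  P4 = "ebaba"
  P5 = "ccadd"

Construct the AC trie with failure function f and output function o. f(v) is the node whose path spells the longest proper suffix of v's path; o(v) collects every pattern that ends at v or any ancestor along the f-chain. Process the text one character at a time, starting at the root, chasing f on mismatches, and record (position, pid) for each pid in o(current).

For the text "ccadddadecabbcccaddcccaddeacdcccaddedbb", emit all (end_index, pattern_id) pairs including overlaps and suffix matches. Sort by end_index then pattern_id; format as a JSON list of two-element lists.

Build:
Trie (insert patterns):
  n0 'ε': b→1 c→12 d→3 e→7
  n1 'b': b→5 c→2  ←P2
  n2 'bc': ·  ←P0
  n3 'd': d→4
  n4 'dd': ·  ←P1
  n5 'bb': c→6
  n6 'bbc': ·  ←P3
  n7 'e': b→8
  n8 'eb': a→9
  n9 'eba': b→10
  n10 'ebab': a→11
  n11 'ebaba': ·  ←P4
  n12 'c': c→13
  n13 'cc': a→14
  n14 'cca': d→15
  n15 'ccad': d→16
  n16 'ccadd': ·  ←P5

Failure links (BFS by depth):
  n1('b'): parent n0 fail=0; on 'b' 0 → fail=0;  out {2}∪∅={2}
  n3('d'): parent n0 fail=0; on 'd' 0 → fail=0;  out ∅∪∅=∅
  n7('e'): parent n0 fail=0; on 'e' 0 → fail=0;  out ∅∪∅=∅
  n12('c'): parent n0 fail=0; on 'c' 0 → fail=0;  out ∅∪∅=∅
  n2('bc'): parent n1 fail=0; on 'c' 0 → fail=12;  out {0}∪∅={0}
  n4('dd'): parent n3 fail=0; on 'd' 0 → fail=3;  out {1}∪∅={1}
  n5('bb'): parent n1 fail=0; on 'b' 0 → fail=1;  out ∅∪{2}={2}
  n8('eb'): parent n7 fail=0; on 'b' 0 → fail=1;  out ∅∪{2}={2}
  n13('cc'): parent n12 fail=0; on 'c' 0 → fail=12;  out ∅∪∅=∅
  n6('bbc'): parent n5 fail=1; on 'c' 1 → fail=2;  out {3}∪{0}={0,3}
  n9('eba'): parent n8 fail=1; on 'a' 1→0 → fail=0;  out ∅∪∅=∅
  n14('cca'): parent n13 fail=12; on 'a' 12→0 → fail=0;  out ∅∪∅=∅
  n10('ebab'): parent n9 fail=0; on 'b' 0 → fail=1;  out ∅∪{2}={2}
  n15('ccad'): parent n14 fail=0; on 'd' 0 → fail=3;  out ∅∪∅=∅
  n11('ebaba'): parent n10 fail=1; on 'a' 1→0 → fail=0;  out {4}∪∅={4}
  n16('ccadd'): parent n15 fail=3; on 'd' 3 → fail=4;  out {5}∪{1}={1,5}

Run:
pos 0 'c': at 12
pos 1 'c': at 13
pos 2 'a': at 14
pos 3 'd': at 15
pos 4 'd': at 16  emit P1@[3:4],P5@[0:4]
pos 5 'd': at 4 ·f  emit P1@[4:5]
pos 6 'a': at 0 ·f
pos 7 'd': at 3
pos 8 'e': at 7 ·f
pos 9 'c': at 12 ·f
pos 10 'a': at 0 ·f
pos 11 'b': at 1  emit P2@[11:11]
pos 12 'b': at 5  emit P2@[12:12]
pos 13 'c': at 6  emit P0@[12:13],P3@[11:13]
pos 14 'c': at 13 ·f
pos 15 'c': at 13 ·f
pos 16 'a': at 14
pos 17 'd': at 15
pos 18 'd': at 16  emit P1@[17:18],P5@[14:18]
pos 19 'c': at 12 ·f
pos 20 'c': at 13
pos 21 'c': at 13 ·f
pos 22 'a': at 14
pos 23 'd': at 15
pos 24 'd': at 16  emit P1@[23:24],P5@[20:24]
pos 25 'e': at 7 ·f
pos 26 'a': at 0 ·f
pos 27 'c': at 12
pos 28 'd': at 3 ·f
pos 29 'c': at 12 ·f
pos 30 'c': at 13
pos 31 'c': at 13 ·f
pos 32 'a': at 14
pos 33 'd': at 15
pos 34 'd': at 16  emit P1@[33:34],P5@[30:34]
pos 35 'e': at 7 ·f
pos 36 'd': at 3 ·f
pos 37 'b': at 1 ·f  emit P2@[37:37]
pos 38 'b': at 5  emit P2@[38:38]

All matches (sorted): [[4,1],[4,5],[5,1],[11,2],[12,2],[13,0],[13,3],[18,1],[18,5],[24,1],[24,5],[34,1],[34,5],[37,2],[38,2]]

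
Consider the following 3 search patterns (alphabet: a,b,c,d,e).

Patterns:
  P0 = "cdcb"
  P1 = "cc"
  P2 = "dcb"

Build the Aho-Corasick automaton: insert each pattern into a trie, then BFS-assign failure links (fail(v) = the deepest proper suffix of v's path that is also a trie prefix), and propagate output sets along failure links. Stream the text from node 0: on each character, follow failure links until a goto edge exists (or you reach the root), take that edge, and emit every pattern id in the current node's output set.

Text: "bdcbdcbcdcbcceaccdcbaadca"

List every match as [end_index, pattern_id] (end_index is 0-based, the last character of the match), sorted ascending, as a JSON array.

Build:
Trie (insert patterns):
  n0 'ε': c→1 d→6
  n1 'c': c→5 d→2
  n2 'cd': c→3
  n3 'cdc': b→4
  n4 'cdcb': ·  ←P0
  n5 'cc': ·  ←P1
  n6 'd': c→7
  n7 'dc': b→8
  n8 'dcb': ·  ←P2

BFS fail/out derivation:
  n1('c'): parent n0 fail=0; on 'c' 0 → fail=0;  out ∅∪∅=∅
  n6('d'): parent n0 fail=0; on 'd' 0 → fail=0;  out ∅∪∅=∅
  n2('cd'): parent n1 fail=0; on 'd' 0 → fail=6;  out ∅∪∅=∅
  n5('cc'): parent n1 fail=0; on 'c' 0 → fail=1;  out {1}∪∅={1}
  n7('dc'): parent n6 fail=0; on 'c' 0 → fail=1;  out ∅∪∅=∅
  n3('cdc'): parent n2 fail=6; on 'c' 6 → fail=7;  out ∅∪∅=∅
  n8('dcb'): parent n7 fail=1; on 'b' 1→0 → fail=0;  out {2}∪∅={2}
  n4('cdcb'): parent n3 fail=7; on 'b' 7 → fail=8;  out {0}∪{2}={0,2}

Text stream:
[0] read 'b'  n0⇒n0
[1] read 'd'  n0⇒n6
[2] read 'c'  n6⇒n7
[3] read 'b'  n7⇒n8  → match P2@[1:3]
[4] read 'd'  n8⇒n6 ·f
[5] read 'c'  n6⇒n7
[6] read 'b'  n7⇒n8  → match P2@[4:6]
[7] read 'c'  n8⇒n1 ·f
[8] read 'd'  n1⇒n2
[9] read 'c'  n2⇒n3
[10] read 'b'  n3⇒n4  → match P0@[7:10],P2@[8:10]
[11] read 'c'  n4⇒n1 ·f
[12] read 'c'  n1⇒n5  → match P1@[11:12]
[13] read 'e'  n5⇒n0 ·f
[14] read 'a'  n0⇒n0
[15] read 'c'  n0⇒n1
[16] read 'c'  n1⇒n5  → match P1@[15:16]
[17] read 'd'  n5⇒n2 ·f
[18] read 'c'  n2⇒n3
[19] read 'b'  n3⇒n4  → match P0@[16:19],P2@[17:19]
[20] read 'a'  n4⇒n0 ·f
[21] read 'a'  n0⇒n0
[22] read 'd'  n0⇒n6
[23] read 'c'  n6⇒n7
[24] read 'a'  n7⇒n0 ·f

All matches (sorted): [[3,2],[6,2],[10,0],[10,2],[12,1],[16,1],[19,0],[19,2]]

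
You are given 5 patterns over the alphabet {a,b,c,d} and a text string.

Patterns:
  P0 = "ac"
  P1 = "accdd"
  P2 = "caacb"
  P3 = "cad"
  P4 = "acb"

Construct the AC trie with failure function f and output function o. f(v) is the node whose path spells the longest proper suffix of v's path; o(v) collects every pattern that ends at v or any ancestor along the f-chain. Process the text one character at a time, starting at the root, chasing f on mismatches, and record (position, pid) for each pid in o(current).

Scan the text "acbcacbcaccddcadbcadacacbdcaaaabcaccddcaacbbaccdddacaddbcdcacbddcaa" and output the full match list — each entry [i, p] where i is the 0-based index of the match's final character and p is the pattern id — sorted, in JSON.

Build:
Trie (insert patterns):
  n0 'ε': a→1 c→6
  n1 'a': c→2
  n2 'ac': b→12 c→3  [P0 ends]
  n3 'acc': d→4
  n4 'accd': d→5
  n5 'accdd': ·  [P1 ends]
  n6 'c': a→7
  n7 'ca': a→8 d→11
  n8 'caa': c→9
  n9 'caac': b→10
  n10 'caacb': ·  [P2 ends]
  n11 'cad': ·  [P3 ends]
  n12 'acb': ·  [P4 ends]

BFS fail/out derivation:
  n1('a'): parent n0 fail=0; on 'a' 0 → fail=0;  out ∅∪∅=∅
  n6('c'): parent n0 fail=0; on 'c' 0 → fail=0;  out ∅∪∅=∅
  n2('ac'): parent n1 fail=0; on 'c' 0 → fail=6;  out {0}∪∅={0}
  n7('ca'): parent n6 fail=0; on 'a' 0 → fail=1;  out ∅∪∅=∅
  n3('acc'): parent n2 fail=6; on 'c' 6→0 → fail=6;  out ∅∪∅=∅
  n8('caa'): parent n7 fail=1; on 'a' 1→0 → fail=1;  out ∅∪∅=∅
  n11('cad'): parent n7 fail=1; on 'd' 1→0 → fail=0;  out {3}∪∅={3}
  n12('acb'): parent n2 fail=6; on 'b' 6→0 → fail=0;  out {4}∪∅={4}
  n4('accd'): parent n3 fail=6; on 'd' 6→0 → fail=0;  out ∅∪∅=∅
  n9('caac'): parent n8 fail=1; on 'c' 1 → fail=2;  out ∅∪{0}={0}
  n5('accdd'): parent n4 fail=0; on 'd' 0 → fail=0;  out {1}∪∅={1}
  n10('caacb'): parent n9 fail=2; on 'b' 2 → fail=12;  out {2}∪{4}={2,4}

Run:
pos 0 'a': at 1
pos 1 'c': at 2  ** P0@[0:1]
pos 2 'b': at 12  ** P4@[0:2]
pos 3 'c': at 6 ·f
pos 4 'a': at 7
pos 5 'c': at 2 ·f  ** P0@[4:5]
pos 6 'b': at 12  ** P4@[4:6]
pos 7 'c': at 6 ·f
pos 8 'a': at 7
pos 9 'c': at 2 ·f  ** P0@[8:9]
pos 10 'c': at 3
pos 11 'd': at 4
pos 12 'd': at 5  ** P1@[8:12]
pos 13 'c': at 6 ·f
pos 14 'a': at 7
pos 15 'd': at 11  ** P3@[13:15]
pos 16 'b': at 0 ·f
pos 17 'c': at 6
pos 18 'a': at 7
pos 19 'd': at 11  ** P3@[17:19]
pos 20 'a': at 1 ·f
pos 21 'c': at 2  ** P0@[20:21]
pos 22 'a': at 7 ·f
pos 23 'c': at 2 ·f  ** P0@[22:23]
pos 24 'b': at 12  ** P4@[22:24]
pos 25 'd': at 0 ·f
pos 26 'c': at 6
pos 27 'a': at 7
pos 28 'a': at 8
pos 29 'a': at 1 ·f
pos 30 'a': at 1 ·f
pos 31 'b': at 0 ·f
pos 32 'c': at 6
pos 33 'a': at 7
pos 34 'c': at 2 ·f  ** P0@[33:34]
pos 35 'c': at 3
pos 36 'd': at 4
pos 37 'd': at 5  ** P1@[33:37]
pos 38 'c': at 6 ·f
pos 39 'a': at 7
pos 40 'a': at 8
pos 41 'c': at 9  ** P0@[40:41]
pos 42 'b': at 10  ** P2@[38:42],P4@[40:42]
pos 43 'b': at 0 ·f
pos 44 'a': at 1
pos 45 'c': at 2  ** P0@[44:45]
pos 46 'c': at 3
pos 47 'd': at 4
pos 48 'd': at 5  ** P1@[44:48]
pos 49 'd': at 0 ·f
pos 50 'a': at 1
pos 51 'c': at 2  ** P0@[50:51]
pos 52 'a': at 7 ·f
pos 53 'd': at 11  ** P3@[51:53]
pos 54 'd': at 0 ·f
pos 55 'b': at 0
pos 56 'c': at 6
pos 57 'd': at 0 ·f
pos 58 'c': at 6
pos 59 'a': at 7
pos 60 'c': at 2 ·f  ** P0@[59:60]
pos 61 'b': at 12  ** P4@[59:61]
pos 62 'd': at 0 ·f
pos 63 'd': at 0
pos 64 'c': at 6
pos 65 'a': at 7
pos 66 'a': at 8

All matches (sorted): [[1,0],[2,4],[5,0],[6,4],[9,0],[12,1],[15,3],[19,3],[21,0],[23,0],[24,4],[34,0],[37,1],[41,0],[42,2],[42,4],[45,0],[48,1],[51,0],[53,3],[60,0],[61,4]]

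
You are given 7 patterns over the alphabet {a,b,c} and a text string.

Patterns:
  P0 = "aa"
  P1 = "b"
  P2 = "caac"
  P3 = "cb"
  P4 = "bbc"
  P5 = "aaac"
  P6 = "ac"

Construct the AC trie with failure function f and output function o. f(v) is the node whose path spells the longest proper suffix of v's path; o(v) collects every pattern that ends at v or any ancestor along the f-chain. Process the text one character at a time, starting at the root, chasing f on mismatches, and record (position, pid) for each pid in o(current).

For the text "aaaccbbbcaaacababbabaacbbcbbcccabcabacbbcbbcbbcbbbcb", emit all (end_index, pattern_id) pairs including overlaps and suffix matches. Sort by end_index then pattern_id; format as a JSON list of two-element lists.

Build:
Trie nodes:
  0='ε' goto a→1 b→3 c→4
  1='a' goto a→2 c→13
  2='aa' goto a→11  [P0 ends]
  3='b' goto b→9  [P1 ends]
  4='c' goto a→5 b→8
  5='ca' goto a→6
  6='caa' goto c→7
  7='caac' goto ·  [P2 ends]
  8='cb' goto ·  [P3 ends]
  9='bb' goto c→10
  10='bbc' goto ·  [P4 ends]
  11='aaa' goto c→12
  12='aaac' goto ·  [P5 ends]
  13='ac' goto ·  [P6 ends]

Failure links (BFS by depth):
  fail(1) 'a': from fail(0)=0 chase 'a': 0 ⇒ 0;  out=∅∪out(0)=∅
  fail(3) 'b': from fail(0)=0 chase 'b': 0 ⇒ 0;  out={1}∪out(0)={1}
  fail(4) 'c': from fail(0)=0 chase 'c': 0 ⇒ 0;  out=∅∪out(0)=∅
  fail(2) 'aa': from fail(1)=0 chase 'a': 0 ⇒ 1;  out={0}∪out(1)={0}
  fail(5) 'ca': from fail(4)=0 chase 'a': 0 ⇒ 1;  out=∅∪out(1)=∅
  fail(8) 'cb': from fail(4)=0 chase 'b': 0 ⇒ 3;  out={3}∪out(3)={1,3}
  fail(9) 'bb': from fail(3)=0 chase 'b': 0 ⇒ 3;  out=∅∪out(3)={1}
  fail(13) 'ac': from fail(1)=0 chase 'c': 0 ⇒ 4;  out={6}∪out(4)={6}
  fail(6) 'caa': from fail(5)=1 chase 'a': 1 ⇒ 2;  out=∅∪out(2)={0}
  fail(10) 'bbc': from fail(9)=3 chase 'c': 3→0 ⇒ 4;  out={4}∪out(4)={4}
  fail(11) 'aaa': from fail(2)=1 chase 'a': 1 ⇒ 2;  out=∅∪out(2)={0}
  fail(7) 'caac': from fail(6)=2 chase 'c': 2→1 ⇒ 13;  out={2}∪out(13)={2,6}
  fail(12) 'aaac': from fail(11)=2 chase 'c': 2→1 ⇒ 13;  out={5}∪out(13)={5,6}

Text stream:
pos 0 'a': at 1
pos 1 'a': at 2  → match P0@[0:1]
pos 2 'a': at 11  → match P0@[1:2]
pos 3 'c': at 12  → match P5@[0:3],P6@[2:3]
pos 4 'c': at 4 (fail-walked)
pos 5 'b': at 8  → match P1@[5:5],P3@[4:5]
pos 6 'b': at 9 (fail-walked)  → match P1@[6:6]
pos 7 'b': at 9 (fail-walked)  → match P1@[7:7]
pos 8 'c': at 10  → match P4@[6:8]
pos 9 'a': at 5 (fail-walked)
pos 10 'a': at 6  → match P0@[9:10]
pos 11 'a': at 11 (fail-walked)  → match P0@[10:11]
pos 12 'c': at 12  → match P5@[9:12],P6@[11:12]
pos 13 'a': at 5 (fail-walked)
pos 14 'b': at 3 (fail-walked)  → match P1@[14:14]
pos 15 'a': at 1 (fail-walked)
pos 16 'b': at 3 (fail-walked)  → match P1@[16:16]
pos 17 'b': at 9  → match P1@[17:17]
pos 18 'a': at 1 (fail-walked)
pos 19 'b': at 3 (fail-walked)  → match P1@[19:19]
pos 20 'a': at 1 (fail-walked)
pos 21 'a': at 2  → match P0@[20:21]
pos 22 'c': at 13 (fail-walked)  → match P6@[21:22]
pos 23 'b': at 8 (fail-walked)  → match P1@[23:23],P3@[22:23]
pos 24 'b': at 9 (fail-walked)  → match P1@[24:24]
pos 25 'c': at 10  → match P4@[23:25]
pos 26 'b': at 8 (fail-walked)  → match P1@[26:26],P3@[25:26]
pos 27 'b': at 9 (fail-walked)  → match P1@[27:27]
pos 28 'c': at 10  → match P4@[26:28]
pos 29 'c': at 4 (fail-walked)
pos 30 'c': at 4 (fail-walked)
pos 31 'a': at 5
pos 32 'b': at 3 (fail-walked)  → match P1@[32:32]
pos 33 'c': at 4 (fail-walked)
pos 34 'a': at 5
pos 35 'b': at 3 (fail-walked)  → match P1@[35:35]
pos 36 'a': at 1 (fail-walked)
pos 37 'c': at 13  → match P6@[36:37]
pos 38 'b': at 8 (fail-walked)  → match P1@[38:38],P3@[37:38]
pos 39 'b': at 9 (fail-walked)  → match P1@[39:39]
pos 40 'c': at 10  → match P4@[38:40]
pos 41 'b': at 8 (fail-walked)  → match P1@[41:41],P3@[40:41]
pos 42 'b': at 9 (fail-walked)  → match P1@[42:42]
pos 43 'c': at 10  → match P4@[41:43]
pos 44 'b': at 8 (fail-walked)  → match P1@[44:44],P3@[43:44]
pos 45 'b': at 9 (fail-walked)  → match P1@[45:45]
pos 46 'c': at 10  → match P4@[44:46]
pos 47 'b': at 8 (fail-walked)  → match P1@[47:47],P3@[46:47]
pos 48 'b': at 9 (fail-walked)  → match P1@[48:48]
pos 49 'b': at 9 (fail-walked)  → match P1@[49:49]
pos 50 'c': at 10  → match P4@[48:50]
pos 51 'b': at 8 (fail-walked)  → match P1@[51:51],P3@[50:51]

Matches: [[1,0],[2,0],[3,5],[3,6],[5,1],[5,3],[6,1],[7,1],[8,4],[10,0],[11,0],[12,5],[12,6],[14,1],[16,1],[17,1],[19,1],[21,0],[22,6],[23,1],[23,3],[24,1],[25,4],[26,1],[26,3],[27,1],[28,4],[32,1],[35,1],[37,6],[38,1],[38,3],[39,1],[40,4],[41,1],[41,3],[42,1],[43,4],[44,1],[44,3],[45,1],[46,4],[47,1],[47,3],[48,1],[49,1],[50,4],[51,1],[51,3]]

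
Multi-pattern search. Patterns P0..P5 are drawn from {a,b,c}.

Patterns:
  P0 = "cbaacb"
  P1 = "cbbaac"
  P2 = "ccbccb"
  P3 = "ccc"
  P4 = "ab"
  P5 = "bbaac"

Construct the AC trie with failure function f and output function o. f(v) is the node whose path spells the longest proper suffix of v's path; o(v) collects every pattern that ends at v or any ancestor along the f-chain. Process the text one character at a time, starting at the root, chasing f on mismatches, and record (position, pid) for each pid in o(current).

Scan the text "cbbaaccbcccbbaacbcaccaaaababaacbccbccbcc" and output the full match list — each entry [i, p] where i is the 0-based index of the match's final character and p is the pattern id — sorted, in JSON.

Build automaton:
Trie (insert patterns):
  n0 'ε': a→17 b→19 c→1
  n1 'c': b→2 c→11
  n2 'cb': a→3 b→7
  n3 'cba': a→4
  n4 'cbaa': c→5
  n5 'cbaac': b→6
  n6 'cbaacb': ·  [P0 ends]
  n7 'cbb': a→8
  n8 'cbba': a→9
  n9 'cbbaa': c→10
  n10 'cbbaac': ·  [P1 ends]
  n11 'cc': b→12 c→16
  n12 'ccb': c→13
  n13 'ccbc': c→14
  n14 'ccbcc': b→15
  n15 'ccbccb': ·  [P2 ends]
  n16 'ccc': ·  [P3 ends]
  n17 'a': b→18
  n18 'ab': ·  [P4 ends]
  n19 'b': b→20
  n20 'bb': a→21
  n21 'bba': a→22
  n22 'bbaa': c→23
  n23 'bbaac': ·  [P5 ends]

Failure links (BFS by depth):
  fail(1) 'c': from fail(0)=0 chase 'c': 0 ⇒ 0;  out=∅∪out(0)=∅
  fail(17) 'a': from fail(0)=0 chase 'a': 0 ⇒ 0;  out=∅∪out(0)=∅
  fail(19) 'b': from fail(0)=0 chase 'b': 0 ⇒ 0;  out=∅∪out(0)=∅
  fail(2) 'cb': from fail(1)=0 chase 'b': 0 ⇒ 19;  out=∅∪out(19)=∅
  fail(11) 'cc': from fail(1)=0 chase 'c': 0 ⇒ 1;  out=∅∪out(1)=∅
  fail(18) 'ab': from fail(17)=0 chase 'b': 0 ⇒ 19;  out={4}∪out(19)={4}
  fail(20) 'bb': from fail(19)=0 chase 'b': 0 ⇒ 19;  out=∅∪out(19)=∅
  fail(3) 'cba': from fail(2)=19 chase 'a': 19→0 ⇒ 17;  out=∅∪out(17)=∅
  fail(7) 'cbb': from fail(2)=19 chase 'b': 19 ⇒ 20;  out=∅∪out(20)=∅
  fail(12) 'ccb': from fail(11)=1 chase 'b': 1 ⇒ 2;  out=∅∪out(2)=∅
  fail(16) 'ccc': from fail(11)=1 chase 'c': 1 ⇒ 11;  out={3}∪out(11)={3}
  fail(21) 'bba': from fail(20)=19 chase 'a': 19→0 ⇒ 17;  out=∅∪out(17)=∅
  fail(4) 'cbaa': from fail(3)=17 chase 'a': 17→0 ⇒ 17;  out=∅∪out(17)=∅
  fail(8) 'cbba': from fail(7)=20 chase 'a': 20 ⇒ 21;  out=∅∪out(21)=∅
  fail(13) 'ccbc': from fail(12)=2 chase 'c': 2→19→0 ⇒ 1;  out=∅∪out(1)=∅
  fail(22) 'bbaa': from fail(21)=17 chase 'a': 17→0 ⇒ 17;  out=∅∪out(17)=∅
  fail(5) 'cbaac': from fail(4)=17 chase 'c': 17→0 ⇒ 1;  out=∅∪out(1)=∅
  fail(9) 'cbbaa': from fail(8)=21 chase 'a': 21 ⇒ 22;  out=∅∪out(22)=∅
  fail(14) 'ccbcc': from fail(13)=1 chase 'c': 1 ⇒ 11;  out=∅∪out(11)=∅
  fail(23) 'bbaac': from fail(22)=17 chase 'c': 17→0 ⇒ 1;  out={5}∪out(1)={5}
  fail(6) 'cbaacb': from fail(5)=1 chase 'b': 1 ⇒ 2;  out={0}∪out(2)={0}
  fail(10) 'cbbaac': from fail(9)=22 chase 'c': 22 ⇒ 23;  out={1}∪out(23)={1,5}
  fail(15) 'ccbccb': from fail(14)=11 chase 'b': 11 ⇒ 12;  out={2}∪out(12)={2}

Scan:
[0] read 'c'  n0⇒n1
[1] read 'b'  n1⇒n2
[2] read 'b'  n2⇒n7
[3] read 'a'  n7⇒n8
[4] read 'a'  n8⇒n9
[5] read 'c'  n9⇒n10  ** P1@[0:5],P5@[1:5]
[6] read 'c'  n10⇒n11 (via fail)
[7] read 'b'  n11⇒n12
[8] read 'c'  n12⇒n13
[9] read 'c'  n13⇒n14
[10] read 'c'  n14⇒n16 (via fail)  ** P3@[8:10]
[11] read 'b'  n16⇒n12 (via fail)
[12] read 'b'  n12⇒n7 (via fail)
[13] read 'a'  n7⇒n8
[14] read 'a'  n8⇒n9
[15] read 'c'  n9⇒n10  ** P1@[10:15],P5@[11:15]
[16] read 'b'  n10⇒n2 (via fail)
[17] read 'c'  n2⇒n1 (via fail)
[18] read 'a'  n1⇒n17 (via fail)
[19] read 'c'  n17⇒n1 (via fail)
[20] read 'c'  n1⇒n11
[21] read 'a'  n11⇒n17 (via fail)
[22] read 'a'  n17⇒n17 (via fail)
[23] read 'a'  n17⇒n17 (via fail)
[24] read 'a'  n17⇒n17 (via fail)
[25] read 'b'  n17⇒n18  ** P4@[24:25]
[26] read 'a'  n18⇒n17 (via fail)
[27] read 'b'  n17⇒n18  ** P4@[26:27]
[28] read 'a'  n18⇒n17 (via fail)
[29] read 'a'  n17⇒n17 (via fail)
[30] read 'c'  n17⇒n1 (via fail)
[31] read 'b'  n1⇒n2
[32] read 'c'  n2⇒n1 (via fail)
[33] read 'c'  n1⇒n11
[34] read 'b'  n11⇒n12
[35] read 'c'  n12⇒n13
[36] read 'c'  n13⇒n14
[37] read 'b'  n14⇒n15  ** P2@[32:37]
[38] read 'c'  n15⇒n13 (via fail)
[39] read 'c'  n13⇒n14

All matches (sorted): [[5,1],[5,5],[10,3],[15,1],[15,5],[25,4],[27,4],[37,2]]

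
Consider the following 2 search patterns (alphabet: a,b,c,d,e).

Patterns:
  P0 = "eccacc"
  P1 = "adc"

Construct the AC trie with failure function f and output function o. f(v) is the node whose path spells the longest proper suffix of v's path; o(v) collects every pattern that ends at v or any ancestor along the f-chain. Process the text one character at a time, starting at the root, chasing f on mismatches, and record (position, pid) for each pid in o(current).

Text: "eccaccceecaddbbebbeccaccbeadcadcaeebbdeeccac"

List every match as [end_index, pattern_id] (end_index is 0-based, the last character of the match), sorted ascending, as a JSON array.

Build automaton:
Trie nodes:
  n0 'ε': a→7 e→1
  n1 'e': c→2
  n2 'ec': c→3
  n3 'ecc': a→4
  n4 'ecca': c→5
  n5 'eccac': c→6
  n6 'eccacc': ·  ←P0
  n7 'a': d→8
  n8 'ad': c→9
  n9 'adc': ·  ←P1

Failure links (BFS by depth):
  fail(1) 'e': from fail(0)=0 chase 'e': 0 ⇒ 0;  out=∅∪out(0)=∅
  fail(7) 'a': from fail(0)=0 chase 'a': 0 ⇒ 0;  out=∅∪out(0)=∅
  fail(2) 'ec': from fail(1)=0 chase 'c': 0 ⇒ 0;  out=∅∪out(0)=∅
  fail(8) 'ad': from fail(7)=0 chase 'd': 0 ⇒ 0;  out=∅∪out(0)=∅
  fail(3) 'ecc': from fail(2)=0 chase 'c': 0 ⇒ 0;  out=∅∪out(0)=∅
  fail(9) 'adc': from fail(8)=0 chase 'c': 0 ⇒ 0;  out={1}∪out(0)={1}
  fail(4) 'ecca': from fail(3)=0 chase 'a': 0 ⇒ 7;  out=∅∪out(7)=∅
  fail(5) 'eccac': from fail(4)=7 chase 'c': 7→0 ⇒ 0;  out=∅∪out(0)=∅
  fail(6) 'eccacc': from fail(5)=0 chase 'c': 0 ⇒ 0;  out={0}∪out(0)={0}

Run:
pos 0 'e': at 1
pos 1 'c': at 2
pos 2 'c': at 3
pos 3 'a': at 4
pos 4 'c': at 5
pos 5 'c': at 6  ** P0@[0:5]
pos 6 'c': at 0 (fail-walked)
pos 7 'e': at 1
pos 8 'e': at 1 (fail-walked)
pos 9 'c': at 2
pos 10 'a': at 7 (fail-walked)
pos 11 'd': at 8
pos 12 'd': at 0 (fail-walked)
pos 13 'b': at 0
pos 14 'b': at 0
pos 15 'e': at 1
pos 16 'b': at 0 (fail-walked)
pos 17 'b': at 0
pos 18 'e': at 1
pos 19 'c': at 2
pos 20 'c': at 3
pos 21 'a': at 4
pos 22 'c': at 5
pos 23 'c': at 6  ** P0@[18:23]
pos 24 'b': at 0 (fail-walked)
pos 25 'e': at 1
pos 26 'a': at 7 (fail-walked)
pos 27 'd': at 8
pos 28 'c': at 9  ** P1@[26:28]
pos 29 'a': at 7 (fail-walked)
pos 30 'd': at 8
pos 31 'c': at 9  ** P1@[29:31]
pos 32 'a': at 7 (fail-walked)
pos 33 'e': at 1 (fail-walked)
pos 34 'e': at 1 (fail-walked)
pos 35 'b': at 0 (fail-walked)
pos 36 'b': at 0
pos 37 'd': at 0
pos 38 'e': at 1
pos 39 'e': at 1 (fail-walked)
pos 40 'c': at 2
pos 41 'c': at 3
pos 42 'a': at 4
pos 43 'c': at 5

Result: [[5,0],[23,0],[28,1],[31,1]]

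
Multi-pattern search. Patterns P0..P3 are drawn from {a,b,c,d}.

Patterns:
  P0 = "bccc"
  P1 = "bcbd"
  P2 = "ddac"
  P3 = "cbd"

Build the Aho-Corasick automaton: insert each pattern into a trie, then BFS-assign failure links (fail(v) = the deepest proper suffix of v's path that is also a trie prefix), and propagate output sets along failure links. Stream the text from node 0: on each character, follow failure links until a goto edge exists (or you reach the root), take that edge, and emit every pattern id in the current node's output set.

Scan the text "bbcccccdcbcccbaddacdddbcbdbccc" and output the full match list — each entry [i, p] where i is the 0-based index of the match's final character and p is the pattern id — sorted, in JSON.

Construct AC machine:
Trie (insert patterns):
  0='ε' goto b→1 c→11 d→7
  1='b' goto c→2
  2='bc' goto b→5 c→3
  3='bcc' goto c→4
  4='bccc' goto ·  ←P0
  5='bcb' goto d→6
  6='bcbd' goto ·  ←P1
  7='d' goto d→8
  8='dd' goto a→9
  9='dda' goto c→10
  10='ddac' goto ·  ←P2
  11='c' goto b→12
  12='cb' goto d→13
  13='cbd' goto ·  ←P3

BFS fail/out derivation:
  fail(1) 'b': from fail(0)=0 chase 'b': 0 ⇒ 0;  out=∅∪out(0)=∅
  fail(7) 'd': from fail(0)=0 chase 'd': 0 ⇒ 0;  out=∅∪out(0)=∅
  fail(11) 'c': from fail(0)=0 chase 'c': 0 ⇒ 0;  out=∅∪out(0)=∅
  fail(2) 'bc': from fail(1)=0 chase 'c': 0 ⇒ 11;  out=∅∪out(11)=∅
  fail(8) 'dd': from fail(7)=0 chase 'd': 0 ⇒ 7;  out=∅∪out(7)=∅
  fail(12) 'cb': from fail(11)=0 chase 'b': 0 ⇒ 1;  out=∅∪out(1)=∅
  fail(3) 'bcc': from fail(2)=11 chase 'c': 11→0 ⇒ 11;  out=∅∪out(11)=∅
  fail(5) 'bcb': from fail(2)=11 chase 'b': 11 ⇒ 12;  out=∅∪out(12)=∅
  fail(9) 'dda': from fail(8)=7 chase 'a': 7→0 ⇒ 0;  out=∅∪out(0)=∅
  fail(13) 'cbd': from fail(12)=1 chase 'd': 1→0 ⇒ 7;  out={3}∪out(7)={3}
  fail(4) 'bccc': from fail(3)=11 chase 'c': 11→0 ⇒ 11;  out={0}∪out(11)={0}
  fail(6) 'bcbd': from fail(5)=12 chase 'd': 12 ⇒ 13;  out={1}∪out(13)={1,3}
  fail(10) 'ddac': from fail(9)=0 chase 'c': 0 ⇒ 11;  out={2}∪out(11)={2}

Run:
pos 0 'b': at 1
pos 1 'b': at 1 (via fail)
pos 2 'c': at 2
pos 3 'c': at 3
pos 4 'c': at 4  emit P0@[1:4]
pos 5 'c': at 11 (via fail)
pos 6 'c': at 11 (via fail)
pos 7 'd': at 7 (via fail)
pos 8 'c': at 11 (via fail)
pos 9 'b': at 12
pos 10 'c': at 2 (via fail)
pos 11 'c': at 3
pos 12 'c': at 4  emit P0@[9:12]
pos 13 'b': at 12 (via fail)
pos 14 'a': at 0 (via fail)
pos 15 'd': at 7
pos 16 'd': at 8
pos 17 'a': at 9
pos 18 'c': at 10  emit P2@[15:18]
pos 19 'd': at 7 (via fail)
pos 20 'd': at 8
pos 21 'd': at 8 (via fail)
pos 22 'b': at 1 (via fail)
pos 23 'c': at 2
pos 24 'b': at 5
pos 25 'd': at 6  emit P1@[22:25],P3@[23:25]
pos 26 'b': at 1 (via fail)
pos 27 'c': at 2
pos 28 'c': at 3
pos 29 'c': at 4  emit P0@[26:29]

Result: [[4,0],[12,0],[18,2],[25,1],[25,3],[29,0]]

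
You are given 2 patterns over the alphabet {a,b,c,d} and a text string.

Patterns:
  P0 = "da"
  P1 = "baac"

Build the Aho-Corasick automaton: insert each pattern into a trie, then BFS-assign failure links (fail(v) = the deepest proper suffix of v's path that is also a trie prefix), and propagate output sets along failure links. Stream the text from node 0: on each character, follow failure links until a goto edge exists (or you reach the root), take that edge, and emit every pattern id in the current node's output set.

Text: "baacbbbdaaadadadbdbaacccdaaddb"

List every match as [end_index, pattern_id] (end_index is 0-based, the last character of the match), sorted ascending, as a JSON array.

Build:
Trie (insert patterns):
  n0 'ε': b→3 d→1
  n1 'd': a→2
  n2 'da': ·  [P0 ends]
  n3 'b': a→4
  n4 'ba': a→5
  n5 'baa': c→6
  n6 'baac': ·  [P1 ends]

BFS fail/out derivation:
  n1('d'): parent n0 fail=0; on 'd' 0 → fail=0;  out ∅∪∅=∅
  n3('b'): parent n0 fail=0; on 'b' 0 → fail=0;  out ∅∪∅=∅
  n2('da'): parent n1 fail=0; on 'a' 0 → fail=0;  out {0}∪∅={0}
  n4('ba'): parent n3 fail=0; on 'a' 0 → fail=0;  out ∅∪∅=∅
  n5('baa'): parent n4 fail=0; on 'a' 0 → fail=0;  out ∅∪∅=∅
  n6('baac'): parent n5 fail=0; on 'c' 0 → fail=0;  out {1}∪∅={1}

Scan:
[0] read 'b'  n0⇒n3
[1] read 'a'  n3⇒n4
[2] read 'a'  n4⇒n5
[3] read 'c'  n5⇒n6  → match P1@[0:3]
[4] read 'b'  n6⇒n3 (via fail)
[5] read 'b'  n3⇒n3 (via fail)
[6] read 'b'  n3⇒n3 (via fail)
[7] read 'd'  n3⇒n1 (via fail)
[8] read 'a'  n1⇒n2  → match P0@[7:8]
[9] read 'a'  n2⇒n0 (via fail)
[10] read 'a'  n0⇒n0
[11] read 'd'  n0⇒n1
[12] read 'a'  n1⇒n2  → match P0@[11:12]
[13] read 'd'  n2⇒n1 (via fail)
[14] read 'a'  n1⇒n2  → match P0@[13:14]
[15] read 'd'  n2⇒n1 (via fail)
[16] read 'b'  n1⇒n3 (via fail)
[17] read 'd'  n3⇒n1 (via fail)
[18] read 'b'  n1⇒n3 (via fail)
[19] read 'a'  n3⇒n4
[20] read 'a'  n4⇒n5
[21] read 'c'  n5⇒n6  → match P1@[18:21]
[22] read 'c'  n6⇒n0 (via fail)
[23] read 'c'  n0⇒n0
[24] read 'd'  n0⇒n1
[25] read 'a'  n1⇒n2  → match P0@[24:25]
[26] read 'a'  n2⇒n0 (via fail)
[27] read 'd'  n0⇒n1
[28] read 'd'  n1⇒n1 (via fail)
[29] read 'b'  n1⇒n3 (via fail)

All matches (sorted): [[3,1],[8,0],[12,0],[14,0],[21,1],[25,0]]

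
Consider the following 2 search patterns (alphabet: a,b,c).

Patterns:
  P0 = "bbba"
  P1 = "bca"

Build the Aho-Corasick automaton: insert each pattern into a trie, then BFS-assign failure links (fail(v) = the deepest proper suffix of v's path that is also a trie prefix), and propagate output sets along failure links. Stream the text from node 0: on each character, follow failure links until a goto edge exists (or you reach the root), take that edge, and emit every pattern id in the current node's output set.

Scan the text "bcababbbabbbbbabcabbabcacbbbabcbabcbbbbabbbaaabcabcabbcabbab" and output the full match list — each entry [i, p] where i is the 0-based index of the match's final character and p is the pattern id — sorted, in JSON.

Construct AC machine:
Trie nodes:
  0='ε' goto b→1
  1='b' goto b→2 c→5
  2='bb' goto b→3
  3='bbb' goto a→4
  4='bbba' goto ·  [P0 ends]
  5='bc' goto a→6
  6='bca' goto ·  [P1 ends]

BFS fail/out derivation:
  fail(1) 'b': from fail(0)=0 chase 'b': 0 ⇒ 0;  out=∅∪out(0)=∅
  fail(2) 'bb': from fail(1)=0 chase 'b': 0 ⇒ 1;  out=∅∪out(1)=∅
  fail(5) 'bc': from fail(1)=0 chase 'c': 0 ⇒ 0;  out=∅∪out(0)=∅
  fail(3) 'bbb': from fail(2)=1 chase 'b': 1 ⇒ 2;  out=∅∪out(2)=∅
  fail(6) 'bca': from fail(5)=0 chase 'a': 0 ⇒ 0;  out={1}∪out(0)={1}
  fail(4) 'bbba': from fail(3)=2 chase 'a': 2→1→0 ⇒ 0;  out={0}∪out(0)={0}

Run:
[0] read 'b'  n0⇒n1
[1] read 'c'  n1⇒n5
[2] read 'a'  n5⇒n6  → match P1@[0:2]
[3] read 'b'  n6⇒n1 (fail-walked)
[4] read 'a'  n1⇒n0 (fail-walked)
[5] read 'b'  n0⇒n1
[6] read 'b'  n1⇒n2
[7] read 'b'  n2⇒n3
[8] read 'a'  n3⇒n4  → match P0@[5:8]
[9] read 'b'  n4⇒n1 (fail-walked)
[10] read 'b'  n1⇒n2
[11] read 'b'  n2⇒n3
[12] read 'b'  n3⇒n3 (fail-walked)
[13] read 'b'  n3⇒n3 (fail-walked)
[14] read 'a'  n3⇒n4  → match P0@[11:14]
[15] read 'b'  n4⇒n1 (fail-walked)
[16] read 'c'  n1⇒n5
[17] read 'a'  n5⇒n6  → match P1@[15:17]
[18] read 'b'  n6⇒n1 (fail-walked)
[19] read 'b'  n1⇒n2
[20] read 'a'  n2⇒n0 (fail-walked)
[21] read 'b'  n0⇒n1
[22] read 'c'  n1⇒n5
[23] read 'a'  n5⇒n6  → match P1@[21:23]
[24] read 'c'  n6⇒n0 (fail-walked)
[25] read 'b'  n0⇒n1
[26] read 'b'  n1⇒n2
[27] read 'b'  n2⇒n3
[28] read 'a'  n3⇒n4  → match P0@[25:28]
[29] read 'b'  n4⇒n1 (fail-walked)
[30] read 'c'  n1⇒n5
[31] read 'b'  n5⇒n1 (fail-walked)
[32] read 'a'  n1⇒n0 (fail-walked)
[33] read 'b'  n0⇒n1
[34] read 'c'  n1⇒n5
[35] read 'b'  n5⇒n1 (fail-walked)
[36] read 'b'  n1⇒n2
[37] read 'b'  n2⇒n3
[38] read 'b'  n3⇒n3 (fail-walked)
[39] read 'a'  n3⇒n4  → match P0@[36:39]
[40] read 'b'  n4⇒n1 (fail-walked)
[41] read 'b'  n1⇒n2
[42] read 'b'  n2⇒n3
[43] read 'a'  n3⇒n4  → match P0@[40:43]
[44] read 'a'  n4⇒n0 (fail-walked)
[45] read 'a'  n0⇒n0
[46] read 'b'  n0⇒n1
[47] read 'c'  n1⇒n5
[48] read 'a'  n5⇒n6  → match P1@[46:48]
[49] read 'b'  n6⇒n1 (fail-walked)
[50] read 'c'  n1⇒n5
[51] read 'a'  n5⇒n6  → match P1@[49:51]
[52] read 'b'  n6⇒n1 (fail-walked)
[53] read 'b'  n1⇒n2
[54] read 'c'  n2⇒n5 (fail-walked)
[55] read 'a'  n5⇒n6  → match P1@[53:55]
[56] read 'b'  n6⇒n1 (fail-walked)
[57] read 'b'  n1⇒n2
[58] read 'a'  n2⇒n0 (fail-walked)
[59] read 'b'  n0⇒n1

All matches (sorted): [[2,1],[8,0],[14,0],[17,1],[23,1],[28,0],[39,0],[43,0],[48,1],[51,1],[55,1]]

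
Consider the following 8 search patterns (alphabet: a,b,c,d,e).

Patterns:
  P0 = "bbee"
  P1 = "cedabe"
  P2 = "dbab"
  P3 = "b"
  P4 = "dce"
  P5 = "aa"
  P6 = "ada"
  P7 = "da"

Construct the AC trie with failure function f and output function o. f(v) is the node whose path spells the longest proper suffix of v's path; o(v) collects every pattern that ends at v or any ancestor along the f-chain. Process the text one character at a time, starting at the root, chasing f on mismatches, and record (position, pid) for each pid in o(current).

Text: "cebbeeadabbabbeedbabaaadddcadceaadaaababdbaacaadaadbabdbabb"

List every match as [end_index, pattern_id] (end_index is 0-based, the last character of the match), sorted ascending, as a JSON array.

Build automaton:
Trie (insert patterns):
  0='ε' goto a→17 b→1 c→5 d→11
  1='b' goto b→2  [P3 ends]
  2='bb' goto e→3
  3='bbe' goto e→4
  4='bbee' goto ·  [P0 ends]
  5='c' goto e→6
  6='ce' goto d→7
  7='ced' goto a→8
  8='ceda' goto b→9
  9='cedab' goto e→10
  10='cedabe' goto ·  [P1 ends]
  11='d' goto a→21 b→12 c→15
  12='db' goto a→13
  13='dba' goto b→14
  14='dbab' goto ·  [P2 ends]
  15='dc' goto e→16
  16='dce' goto ·  [P4 ends]
  17='a' goto a→18 d→19
  18='aa' goto ·  [P5 ends]
  19='ad' goto a→20
  20='ada' goto ·  [P6 ends]
  21='da' goto ·  [P7 ends]

Failure links (BFS by depth):
  n1('b'): parent n0 fail=0; on 'b' 0 → fail=0;  out {3}∪∅={3}
  n5('c'): parent n0 fail=0; on 'c' 0 → fail=0;  out ∅∪∅=∅
  n11('d'): parent n0 fail=0; on 'd' 0 → fail=0;  out ∅∪∅=∅
  n17('a'): parent n0 fail=0; on 'a' 0 → fail=0;  out ∅∪∅=∅
  n2('bb'): parent n1 fail=0; on 'b' 0 → fail=1;  out ∅∪{3}={3}
  n6('ce'): parent n5 fail=0; on 'e' 0 → fail=0;  out ∅∪∅=∅
  n12('db'): parent n11 fail=0; on 'b' 0 → fail=1;  out ∅∪{3}={3}
  n15('dc'): parent n11 fail=0; on 'c' 0 → fail=5;  out ∅∪∅=∅
  n18('aa'): parent n17 fail=0; on 'a' 0 → fail=17;  out {5}∪∅={5}
  n19('ad'): parent n17 fail=0; on 'd' 0 → fail=11;  out ∅∪∅=∅
  n21('da'): parent n11 fail=0; on 'a' 0 → fail=17;  out {7}∪∅={7}
  n3('bbe'): parent n2 fail=1; on 'e' 1→0 → fail=0;  out ∅∪∅=∅
  n7('ced'): parent n6 fail=0; on 'd' 0 → fail=11;  out ∅∪∅=∅
  n13('dba'): parent n12 fail=1; on 'a' 1→0 → fail=17;  out ∅∪∅=∅
  n16('dce'): parent n15 fail=5; on 'e' 5 → fail=6;  out {4}∪∅={4}
  n20('ada'): parent n19 fail=11; on 'a' 11 → fail=21;  out {6}∪{7}={6,7}
  n4('bbee'): parent n3 fail=0; on 'e' 0 → fail=0;  out {0}∪∅={0}
  n8('ceda'): parent n7 fail=11; on 'a' 11 → fail=21;  out ∅∪{7}={7}
  n14('dbab'): parent n13 fail=17; on 'b' 17→0 → fail=1;  out {2}∪{3}={2,3}
  n9('cedab'): parent n8 fail=21; on 'b' 21→17→0 → fail=1;  out ∅∪{3}={3}
  n10('cedabe'): parent n9 fail=1; on 'e' 1→0 → fail=0;  out {1}∪∅={1}

Scan:
[0] read 'c'  n0⇒n5
[1] read 'e'  n5⇒n6
[2] read 'b'  n6⇒n1 (via fail)  ** P3@[2:2]
[3] read 'b'  n1⇒n2  ** P3@[3:3]
[4] read 'e'  n2⇒n3
[5] read 'e'  n3⇒n4  ** P0@[2:5]
[6] read 'a'  n4⇒n17 (via fail)
[7] read 'd'  n17⇒n19
[8] read 'a'  n19⇒n20  ** P6@[6:8],P7@[7:8]
[9] read 'b'  n20⇒n1 (via fail)  ** P3@[9:9]
[10] read 'b'  n1⇒n2  ** P3@[10:10]
[11] read 'a'  n2⇒n17 (via fail)
[12] read 'b'  n17⇒n1 (via fail)  ** P3@[12:12]
[13] read 'b'  n1⇒n2  ** P3@[13:13]
[14] read 'e'  n2⇒n3
[15] read 'e'  n3⇒n4  ** P0@[12:15]
[16] read 'd'  n4⇒n11 (via fail)
[17] read 'b'  n11⇒n12  ** P3@[17:17]
[18] read 'a'  n12⇒n13
[19] read 'b'  n13⇒n14  ** P2@[16:19],P3@[19:19]
[20] read 'a'  n14⇒n17 (via fail)
[21] read 'a'  n17⇒n18  ** P5@[20:21]
[22] read 'a'  n18⇒n18 (via fail)  ** P5@[21:22]
[23] read 'd'  n18⇒n19 (via fail)
[24] read 'd'  n19⇒n11 (via fail)
[25] read 'd'  n11⇒n11 (via fail)
[26] read 'c'  n11⇒n15
[27] read 'a'  n15⇒n17 (via fail)
[28] read 'd'  n17⇒n19
[29] read 'c'  n19⇒n15 (via fail)
[30] read 'e'  n15⇒n16  ** P4@[28:30]
[31] read 'a'  n16⇒n17 (via fail)
[32] read 'a'  n17⇒n18  ** P5@[31:32]
[33] read 'd'  n18⇒n19 (via fail)
[34] read 'a'  n19⇒n20  ** P6@[32:34],P7@[33:34]
[35] read 'a'  n20⇒n18 (via fail)  ** P5@[34:35]
[36] read 'a'  n18⇒n18 (via fail)  ** P5@[35:36]
[37] read 'b'  n18⇒n1 (via fail)  ** P3@[37:37]
[38] read 'a'  n1⇒n17 (via fail)
[39] read 'b'  n17⇒n1 (via fail)  ** P3@[39:39]
[40] read 'd'  n1⇒n11 (via fail)
[41] read 'b'  n11⇒n12  ** P3@[41:41]
[42] read 'a'  n12⇒n13
[43] read 'a'  n13⇒n18 (via fail)  ** P5@[42:43]
[44] read 'c'  n18⇒n5 (via fail)
[45] read 'a'  n5⇒n17 (via fail)
[46] read 'a'  n17⇒n18  ** P5@[45:46]
[47] read 'd'  n18⇒n19 (via fail)
[48] read 'a'  n19⇒n20  ** P6@[46:48],P7@[47:48]
[49] read 'a'  n20⇒n18 (via fail)  ** P5@[48:49]
[50] read 'd'  n18⇒n19 (via fail)
[51] read 'b'  n19⇒n12 (via fail)  ** P3@[51:51]
[52] read 'a'  n12⇒n13
[53] read 'b'  n13⇒n14  ** P2@[50:53],P3@[53:53]
[54] read 'd'  n14⇒n11 (via fail)
[55] read 'b'  n11⇒n12  ** P3@[55:55]
[56] read 'a'  n12⇒n13
[57] read 'b'  n13⇒n14  ** P2@[54:57],P3@[57:57]
[58] read 'b'  n14⇒n2 (via fail)  ** P3@[58:58]

Matches: [[2,3],[3,3],[5,0],[8,6],[8,7],[9,3],[10,3],[12,3],[13,3],[15,0],[17,3],[19,2],[19,3],[21,5],[22,5],[30,4],[32,5],[34,6],[34,7],[35,5],[36,5],[37,3],[39,3],[41,3],[43,5],[46,5],[48,6],[48,7],[49,5],[51,3],[53,2],[53,3],[55,3],[57,2],[57,3],[58,3]]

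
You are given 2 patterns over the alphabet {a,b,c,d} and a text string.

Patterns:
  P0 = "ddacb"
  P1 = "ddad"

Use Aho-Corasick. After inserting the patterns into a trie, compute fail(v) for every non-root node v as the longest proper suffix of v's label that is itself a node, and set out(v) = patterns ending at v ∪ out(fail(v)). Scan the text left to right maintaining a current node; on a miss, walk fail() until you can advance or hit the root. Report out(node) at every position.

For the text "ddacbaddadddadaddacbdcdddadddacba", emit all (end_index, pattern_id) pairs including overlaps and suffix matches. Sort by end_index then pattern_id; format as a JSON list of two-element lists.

Build automaton:
Trie (insert patterns):
  n0 'ε': d→1
  n1 'd': d→2
  n2 'dd': a→3
  n3 'dda': c→4 d→6
  n4 'ddac': b→5
  n5 'ddacb': ·  [P0 ends]
  n6 'ddad': ·  [P1 ends]

BFS fail/out derivation:
  fail(1) 'd': from fail(0)=0 chase 'd': 0 ⇒ 0;  out=∅∪out(0)=∅
  fail(2) 'dd': from fail(1)=0 chase 'd': 0 ⇒ 1;  out=∅∪out(1)=∅
  fail(3) 'dda': from fail(2)=1 chase 'a': 1→0 ⇒ 0;  out=∅∪out(0)=∅
  fail(4) 'ddac': from fail(3)=0 chase 'c': 0 ⇒ 0;  out=∅∪out(0)=∅
  fail(6) 'ddad': from fail(3)=0 chase 'd': 0 ⇒ 1;  out={1}∪out(1)={1}
  fail(5) 'ddacb': from fail(4)=0 chase 'b': 0 ⇒ 0;  out={0}∪out(0)={0}

Scan:
pos 0 'd': at 1
pos 1 'd': at 2
pos 2 'a': at 3
pos 3 'c': at 4
pos 4 'b': at 5  → match P0@[0:4]
pos 5 'a': at 0 (via fail)
pos 6 'd': at 1
pos 7 'd': at 2
pos 8 'a': at 3
pos 9 'd': at 6  → match P1@[6:9]
pos 10 'd': at 2 (via fail)
pos 11 'd': at 2 (via fail)
pos 12 'a': at 3
pos 13 'd': at 6  → match P1@[10:13]
pos 14 'a': at 0 (via fail)
pos 15 'd': at 1
pos 16 'd': at 2
pos 17 'a': at 3
pos 18 'c': at 4
pos 19 'b': at 5  → match P0@[15:19]
pos 20 'd': at 1 (via fail)
pos 21 'c': at 0 (via fail)
pos 22 'd': at 1
pos 23 'd': at 2
pos 24 'd': at 2 (via fail)
pos 25 'a': at 3
pos 26 'd': at 6  → match P1@[23:26]
pos 27 'd': at 2 (via fail)
pos 28 'd': at 2 (via fail)
pos 29 'a': at 3
pos 30 'c': at 4
pos 31 'b': at 5  → match P0@[27:31]
pos 32 'a': at 0 (via fail)

All matches (sorted): [[4,0],[9,1],[13,1],[19,0],[26,1],[31,0]]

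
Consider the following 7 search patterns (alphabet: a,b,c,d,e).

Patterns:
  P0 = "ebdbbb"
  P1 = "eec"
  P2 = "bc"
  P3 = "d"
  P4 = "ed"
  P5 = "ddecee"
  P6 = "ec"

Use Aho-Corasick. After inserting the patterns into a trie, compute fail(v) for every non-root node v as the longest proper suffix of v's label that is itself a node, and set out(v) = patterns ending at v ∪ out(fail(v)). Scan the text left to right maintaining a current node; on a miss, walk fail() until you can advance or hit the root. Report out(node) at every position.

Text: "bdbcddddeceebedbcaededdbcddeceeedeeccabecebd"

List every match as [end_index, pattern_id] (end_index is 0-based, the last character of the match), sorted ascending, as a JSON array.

Build automaton:
Trie nodes:
  n0 'ε': b→9 d→11 e→1
  n1 'e': b→2 c→18 d→12 e→7
  n2 'eb': d→3
  n3 'ebd': b→4
  n4 'ebdb': b→5
  n5 'ebdbb': b→6
  n6 'ebdbbb': ·  [P0 ends]
  n7 'ee': c→8
  n8 'eec': ·  [P1 ends]
  n9 'b': c→10
  n10 'bc': ·  [P2 ends]
  n11 'd': d→13  [P3 ends]
  n12 'ed': ·  [P4 ends]
  n13 'dd': e→14
  n14 'dde': c→15
  n15 'ddec': e→16
  n16 'ddece': e→17
  n17 'ddecee': ·  [P5 ends]
  n18 'ec': ·  [P6 ends]

BFS fail/out derivation:
  n1('e'): parent n0 fail=0; on 'e' 0 → fail=0;  out ∅∪∅=∅
  n9('b'): parent n0 fail=0; on 'b' 0 → fail=0;  out ∅∪∅=∅
  n11('d'): parent n0 fail=0; on 'd' 0 → fail=0;  out {3}∪∅={3}
  n2('eb'): parent n1 fail=0; on 'b' 0 → fail=9;  out ∅∪∅=∅
  n7('ee'): parent n1 fail=0; on 'e' 0 → fail=1;  out ∅∪∅=∅
  n10('bc'): parent n9 fail=0; on 'c' 0 → fail=0;  out {2}∪∅={2}
  n12('ed'): parent n1 fail=0; on 'd' 0 → fail=11;  out {4}∪{3}={3,4}
  n13('dd'): parent n11 fail=0; on 'd' 0 → fail=11;  out ∅∪{3}={3}
  n18('ec'): parent n1 fail=0; on 'c' 0 → fail=0;  out {6}∪∅={6}
  n3('ebd'): parent n2 fail=9; on 'd' 9→0 → fail=11;  out ∅∪{3}={3}
  n8('eec'): parent n7 fail=1; on 'c' 1 → fail=18;  out {1}∪{6}={1,6}
  n14('dde'): parent n13 fail=11; on 'e' 11→0 → fail=1;  out ∅∪∅=∅
  n4('ebdb'): parent n3 fail=11; on 'b' 11→0 → fail=9;  out ∅∪∅=∅
  n15('ddec'): parent n14 fail=1; on 'c' 1 → fail=18;  out ∅∪{6}={6}
  n5('ebdbb'): parent n4 fail=9; on 'b' 9→0 → fail=9;  out ∅∪∅=∅
  n16('ddece'): parent n15 fail=18; on 'e' 18→0 → fail=1;  out ∅∪∅=∅
  n6('ebdbbb'): parent n5 fail=9; on 'b' 9→0 → fail=9;  out {0}∪∅={0}
  n17('ddecee'): parent n16 fail=1; on 'e' 1 → fail=7;  out {5}∪∅={5}

Run:
i=0 'b': node 0→9
i=1 'd': node 9→11 (fail-walked)  → match P3@[1:1]
i=2 'b': node 11→9 (fail-walked)
i=3 'c': node 9→10  → match P2@[2:3]
i=4 'd': node 10→11 (fail-walked)  → match P3@[4:4]
i=5 'd': node 11→13  → match P3@[5:5]
i=6 'd': node 13→13 (fail-walked)  → match P3@[6:6]
i=7 'd': node 13→13 (fail-walked)  → match P3@[7:7]
i=8 'e': node 13→14
i=9 'c': node 14→15  → match P6@[8:9]
i=10 'e': node 15→16
i=11 'e': node 16→17  → match P5@[6:11]
i=12 'b': node 17→2 (fail-walked)
i=13 'e': node 2→1 (fail-walked)
i=14 'd': node 1→12  → match P3@[14:14],P4@[13:14]
i=15 'b': node 12→9 (fail-walked)
i=16 'c': node 9→10  → match P2@[15:16]
i=17 'a': node 10→0 (fail-walked)
i=18 'e': node 0→1
i=19 'd': node 1→12  → match P3@[19:19],P4@[18:19]
i=20 'e': node 12→1 (fail-walked)
i=21 'd': node 1→12  → match P3@[21:21],P4@[20:21]
i=22 'd': node 12→13 (fail-walked)  → match P3@[22:22]
i=23 'b': node 13→9 (fail-walked)
i=24 'c': node 9→10  → match P2@[23:24]
i=25 'd': node 10→11 (fail-walked)  → match P3@[25:25]
i=26 'd': node 11→13  → match P3@[26:26]
i=27 'e': node 13→14
i=28 'c': node 14→15  → match P6@[27:28]
i=29 'e': node 15→16
i=30 'e': node 16→17  → match P5@[25:30]
i=31 'e': node 17→7 (fail-walked)
i=32 'd': node 7→12 (fail-walked)  → match P3@[32:32],P4@[31:32]
i=33 'e': node 12→1 (fail-walked)
i=34 'e': node 1→7
i=35 'c': node 7→8  → match P1@[33:35],P6@[34:35]
i=36 'c': node 8→0 (fail-walked)
i=37 'a': node 0→0
i=38 'b': node 0→9
i=39 'e': node 9→1 (fail-walked)
i=40 'c': node 1→18  → match P6@[39:40]
i=41 'e': node 18→1 (fail-walked)
i=42 'b': node 1→2
i=43 'd': node 2→3  → match P3@[43:43]

Matches: [[1,3],[3,2],[4,3],[5,3],[6,3],[7,3],[9,6],[11,5],[14,3],[14,4],[16,2],[19,3],[19,4],[21,3],[21,4],[22,3],[24,2],[25,3],[26,3],[28,6],[30,5],[32,3],[32,4],[35,1],[35,6],[40,6],[43,3]]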